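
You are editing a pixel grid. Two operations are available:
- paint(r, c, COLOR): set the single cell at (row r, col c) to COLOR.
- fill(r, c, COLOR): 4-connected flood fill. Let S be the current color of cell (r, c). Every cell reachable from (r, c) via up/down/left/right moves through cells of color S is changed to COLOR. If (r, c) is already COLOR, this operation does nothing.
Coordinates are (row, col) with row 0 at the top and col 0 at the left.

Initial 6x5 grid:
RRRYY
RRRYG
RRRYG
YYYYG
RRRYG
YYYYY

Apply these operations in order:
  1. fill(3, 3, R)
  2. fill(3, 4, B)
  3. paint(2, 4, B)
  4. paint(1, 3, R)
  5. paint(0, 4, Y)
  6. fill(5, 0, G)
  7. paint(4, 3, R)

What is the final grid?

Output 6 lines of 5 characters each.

Answer: GGGGY
GGGGB
GGGGB
GGGGB
GGGRB
GGGGG

Derivation:
After op 1 fill(3,3,R) [14 cells changed]:
RRRRR
RRRRG
RRRRG
RRRRG
RRRRG
RRRRR
After op 2 fill(3,4,B) [4 cells changed]:
RRRRR
RRRRB
RRRRB
RRRRB
RRRRB
RRRRR
After op 3 paint(2,4,B):
RRRRR
RRRRB
RRRRB
RRRRB
RRRRB
RRRRR
After op 4 paint(1,3,R):
RRRRR
RRRRB
RRRRB
RRRRB
RRRRB
RRRRR
After op 5 paint(0,4,Y):
RRRRY
RRRRB
RRRRB
RRRRB
RRRRB
RRRRR
After op 6 fill(5,0,G) [25 cells changed]:
GGGGY
GGGGB
GGGGB
GGGGB
GGGGB
GGGGG
After op 7 paint(4,3,R):
GGGGY
GGGGB
GGGGB
GGGGB
GGGRB
GGGGG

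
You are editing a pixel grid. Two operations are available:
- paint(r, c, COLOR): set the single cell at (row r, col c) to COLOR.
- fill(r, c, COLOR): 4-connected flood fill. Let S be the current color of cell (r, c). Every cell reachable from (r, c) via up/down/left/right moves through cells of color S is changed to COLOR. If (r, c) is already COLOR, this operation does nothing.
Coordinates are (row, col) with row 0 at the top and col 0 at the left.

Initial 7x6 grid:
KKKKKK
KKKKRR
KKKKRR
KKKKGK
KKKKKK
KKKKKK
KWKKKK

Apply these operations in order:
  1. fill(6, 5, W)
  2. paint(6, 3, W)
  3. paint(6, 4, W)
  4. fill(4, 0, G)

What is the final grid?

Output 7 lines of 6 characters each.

After op 1 fill(6,5,W) [36 cells changed]:
WWWWWW
WWWWRR
WWWWRR
WWWWGW
WWWWWW
WWWWWW
WWWWWW
After op 2 paint(6,3,W):
WWWWWW
WWWWRR
WWWWRR
WWWWGW
WWWWWW
WWWWWW
WWWWWW
After op 3 paint(6,4,W):
WWWWWW
WWWWRR
WWWWRR
WWWWGW
WWWWWW
WWWWWW
WWWWWW
After op 4 fill(4,0,G) [37 cells changed]:
GGGGGG
GGGGRR
GGGGRR
GGGGGG
GGGGGG
GGGGGG
GGGGGG

Answer: GGGGGG
GGGGRR
GGGGRR
GGGGGG
GGGGGG
GGGGGG
GGGGGG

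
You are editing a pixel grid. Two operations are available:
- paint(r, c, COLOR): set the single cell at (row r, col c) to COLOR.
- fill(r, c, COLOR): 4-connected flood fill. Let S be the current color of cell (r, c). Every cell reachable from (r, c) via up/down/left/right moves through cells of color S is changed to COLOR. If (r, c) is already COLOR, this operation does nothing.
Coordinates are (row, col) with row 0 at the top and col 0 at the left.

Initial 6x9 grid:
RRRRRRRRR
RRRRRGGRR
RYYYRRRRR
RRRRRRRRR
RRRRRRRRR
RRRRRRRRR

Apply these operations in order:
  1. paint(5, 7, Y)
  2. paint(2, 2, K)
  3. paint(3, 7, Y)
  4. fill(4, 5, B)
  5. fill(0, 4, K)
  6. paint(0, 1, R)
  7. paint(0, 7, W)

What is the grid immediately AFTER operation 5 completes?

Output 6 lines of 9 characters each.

After op 1 paint(5,7,Y):
RRRRRRRRR
RRRRRGGRR
RYYYRRRRR
RRRRRRRRR
RRRRRRRRR
RRRRRRRYR
After op 2 paint(2,2,K):
RRRRRRRRR
RRRRRGGRR
RYKYRRRRR
RRRRRRRRR
RRRRRRRRR
RRRRRRRYR
After op 3 paint(3,7,Y):
RRRRRRRRR
RRRRRGGRR
RYKYRRRRR
RRRRRRRYR
RRRRRRRRR
RRRRRRRYR
After op 4 fill(4,5,B) [47 cells changed]:
BBBBBBBBB
BBBBBGGBB
BYKYBBBBB
BBBBBBBYB
BBBBBBBBB
BBBBBBBYB
After op 5 fill(0,4,K) [47 cells changed]:
KKKKKKKKK
KKKKKGGKK
KYKYKKKKK
KKKKKKKYK
KKKKKKKKK
KKKKKKKYK

Answer: KKKKKKKKK
KKKKKGGKK
KYKYKKKKK
KKKKKKKYK
KKKKKKKKK
KKKKKKKYK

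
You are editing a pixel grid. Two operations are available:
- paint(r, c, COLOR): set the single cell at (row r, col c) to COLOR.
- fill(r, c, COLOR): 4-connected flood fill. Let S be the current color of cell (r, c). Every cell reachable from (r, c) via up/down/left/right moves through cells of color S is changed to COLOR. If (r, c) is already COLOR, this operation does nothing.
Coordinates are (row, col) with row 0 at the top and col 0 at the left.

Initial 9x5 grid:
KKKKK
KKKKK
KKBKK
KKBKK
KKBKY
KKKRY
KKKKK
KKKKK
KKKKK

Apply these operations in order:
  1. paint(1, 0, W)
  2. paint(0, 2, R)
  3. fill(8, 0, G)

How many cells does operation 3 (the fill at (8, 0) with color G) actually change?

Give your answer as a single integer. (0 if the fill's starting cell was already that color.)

After op 1 paint(1,0,W):
KKKKK
WKKKK
KKBKK
KKBKK
KKBKY
KKKRY
KKKKK
KKKKK
KKKKK
After op 2 paint(0,2,R):
KKRKK
WKKKK
KKBKK
KKBKK
KKBKY
KKKRY
KKKKK
KKKKK
KKKKK
After op 3 fill(8,0,G) [37 cells changed]:
GGRGG
WGGGG
GGBGG
GGBGG
GGBGY
GGGRY
GGGGG
GGGGG
GGGGG

Answer: 37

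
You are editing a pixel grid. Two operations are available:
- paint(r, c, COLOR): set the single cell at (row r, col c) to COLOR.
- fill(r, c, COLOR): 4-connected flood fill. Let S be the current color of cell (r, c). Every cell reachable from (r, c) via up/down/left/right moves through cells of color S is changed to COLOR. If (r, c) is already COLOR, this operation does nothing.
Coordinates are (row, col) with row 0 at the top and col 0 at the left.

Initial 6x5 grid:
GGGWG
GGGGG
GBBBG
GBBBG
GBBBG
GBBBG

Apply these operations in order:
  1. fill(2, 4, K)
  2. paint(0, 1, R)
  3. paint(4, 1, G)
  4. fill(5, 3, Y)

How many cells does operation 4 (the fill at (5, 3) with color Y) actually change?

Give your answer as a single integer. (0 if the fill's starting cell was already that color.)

After op 1 fill(2,4,K) [17 cells changed]:
KKKWK
KKKKK
KBBBK
KBBBK
KBBBK
KBBBK
After op 2 paint(0,1,R):
KRKWK
KKKKK
KBBBK
KBBBK
KBBBK
KBBBK
After op 3 paint(4,1,G):
KRKWK
KKKKK
KBBBK
KBBBK
KGBBK
KBBBK
After op 4 fill(5,3,Y) [11 cells changed]:
KRKWK
KKKKK
KYYYK
KYYYK
KGYYK
KYYYK

Answer: 11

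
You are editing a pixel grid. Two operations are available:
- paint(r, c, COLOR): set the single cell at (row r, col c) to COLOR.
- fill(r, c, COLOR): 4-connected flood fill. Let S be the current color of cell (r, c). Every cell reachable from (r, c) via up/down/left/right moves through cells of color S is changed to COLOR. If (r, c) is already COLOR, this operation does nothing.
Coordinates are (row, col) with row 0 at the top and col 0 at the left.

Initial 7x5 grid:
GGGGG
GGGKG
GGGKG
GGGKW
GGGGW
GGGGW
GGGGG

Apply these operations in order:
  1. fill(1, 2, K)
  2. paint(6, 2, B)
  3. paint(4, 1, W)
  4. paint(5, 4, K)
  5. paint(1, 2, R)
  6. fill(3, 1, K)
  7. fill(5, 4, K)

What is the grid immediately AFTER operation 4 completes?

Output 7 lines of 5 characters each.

After op 1 fill(1,2,K) [29 cells changed]:
KKKKK
KKKKK
KKKKK
KKKKW
KKKKW
KKKKW
KKKKK
After op 2 paint(6,2,B):
KKKKK
KKKKK
KKKKK
KKKKW
KKKKW
KKKKW
KKBKK
After op 3 paint(4,1,W):
KKKKK
KKKKK
KKKKK
KKKKW
KWKKW
KKKKW
KKBKK
After op 4 paint(5,4,K):
KKKKK
KKKKK
KKKKK
KKKKW
KWKKW
KKKKK
KKBKK

Answer: KKKKK
KKKKK
KKKKK
KKKKW
KWKKW
KKKKK
KKBKK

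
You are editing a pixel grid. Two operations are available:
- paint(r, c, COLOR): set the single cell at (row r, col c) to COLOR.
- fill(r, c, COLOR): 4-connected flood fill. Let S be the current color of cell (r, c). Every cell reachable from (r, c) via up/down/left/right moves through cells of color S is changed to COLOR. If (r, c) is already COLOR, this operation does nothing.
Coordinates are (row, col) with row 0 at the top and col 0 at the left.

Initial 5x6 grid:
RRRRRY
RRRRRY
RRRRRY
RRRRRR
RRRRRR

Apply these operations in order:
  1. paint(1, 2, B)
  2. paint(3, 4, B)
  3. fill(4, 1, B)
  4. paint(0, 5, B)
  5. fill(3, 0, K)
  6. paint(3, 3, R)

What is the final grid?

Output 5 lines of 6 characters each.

Answer: KKKKKK
KKKKKY
KKKKKY
KKKRKK
KKKKKK

Derivation:
After op 1 paint(1,2,B):
RRRRRY
RRBRRY
RRRRRY
RRRRRR
RRRRRR
After op 2 paint(3,4,B):
RRRRRY
RRBRRY
RRRRRY
RRRRBR
RRRRRR
After op 3 fill(4,1,B) [25 cells changed]:
BBBBBY
BBBBBY
BBBBBY
BBBBBB
BBBBBB
After op 4 paint(0,5,B):
BBBBBB
BBBBBY
BBBBBY
BBBBBB
BBBBBB
After op 5 fill(3,0,K) [28 cells changed]:
KKKKKK
KKKKKY
KKKKKY
KKKKKK
KKKKKK
After op 6 paint(3,3,R):
KKKKKK
KKKKKY
KKKKKY
KKKRKK
KKKKKK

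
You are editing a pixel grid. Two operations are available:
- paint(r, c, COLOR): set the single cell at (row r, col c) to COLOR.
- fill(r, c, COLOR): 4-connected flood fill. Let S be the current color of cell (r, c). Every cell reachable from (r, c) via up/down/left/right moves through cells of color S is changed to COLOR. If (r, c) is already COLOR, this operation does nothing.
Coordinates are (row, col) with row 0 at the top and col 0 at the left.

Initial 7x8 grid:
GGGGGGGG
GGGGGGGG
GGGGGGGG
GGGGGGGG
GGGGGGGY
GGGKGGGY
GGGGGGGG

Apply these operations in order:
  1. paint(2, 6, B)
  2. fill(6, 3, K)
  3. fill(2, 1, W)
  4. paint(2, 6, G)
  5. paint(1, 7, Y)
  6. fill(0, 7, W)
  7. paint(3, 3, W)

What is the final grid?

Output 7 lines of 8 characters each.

After op 1 paint(2,6,B):
GGGGGGGG
GGGGGGGG
GGGGGGBG
GGGGGGGG
GGGGGGGY
GGGKGGGY
GGGGGGGG
After op 2 fill(6,3,K) [52 cells changed]:
KKKKKKKK
KKKKKKKK
KKKKKKBK
KKKKKKKK
KKKKKKKY
KKKKKKKY
KKKKKKKK
After op 3 fill(2,1,W) [53 cells changed]:
WWWWWWWW
WWWWWWWW
WWWWWWBW
WWWWWWWW
WWWWWWWY
WWWWWWWY
WWWWWWWW
After op 4 paint(2,6,G):
WWWWWWWW
WWWWWWWW
WWWWWWGW
WWWWWWWW
WWWWWWWY
WWWWWWWY
WWWWWWWW
After op 5 paint(1,7,Y):
WWWWWWWW
WWWWWWWY
WWWWWWGW
WWWWWWWW
WWWWWWWY
WWWWWWWY
WWWWWWWW
After op 6 fill(0,7,W) [0 cells changed]:
WWWWWWWW
WWWWWWWY
WWWWWWGW
WWWWWWWW
WWWWWWWY
WWWWWWWY
WWWWWWWW
After op 7 paint(3,3,W):
WWWWWWWW
WWWWWWWY
WWWWWWGW
WWWWWWWW
WWWWWWWY
WWWWWWWY
WWWWWWWW

Answer: WWWWWWWW
WWWWWWWY
WWWWWWGW
WWWWWWWW
WWWWWWWY
WWWWWWWY
WWWWWWWW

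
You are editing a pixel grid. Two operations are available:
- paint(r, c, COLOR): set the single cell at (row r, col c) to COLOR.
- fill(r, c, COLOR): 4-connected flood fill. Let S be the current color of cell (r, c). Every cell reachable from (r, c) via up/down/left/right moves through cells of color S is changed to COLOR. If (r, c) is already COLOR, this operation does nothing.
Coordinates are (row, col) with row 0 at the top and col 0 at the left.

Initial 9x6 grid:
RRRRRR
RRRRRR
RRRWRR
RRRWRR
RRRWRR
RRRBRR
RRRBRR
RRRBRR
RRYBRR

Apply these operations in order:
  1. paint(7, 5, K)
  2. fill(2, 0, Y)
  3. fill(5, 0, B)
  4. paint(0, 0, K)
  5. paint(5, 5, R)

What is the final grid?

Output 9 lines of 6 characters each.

After op 1 paint(7,5,K):
RRRRRR
RRRRRR
RRRWRR
RRRWRR
RRRWRR
RRRBRR
RRRBRR
RRRBRK
RRYBRR
After op 2 fill(2,0,Y) [45 cells changed]:
YYYYYY
YYYYYY
YYYWYY
YYYWYY
YYYWYY
YYYBYY
YYYBYY
YYYBYK
YYYBYY
After op 3 fill(5,0,B) [46 cells changed]:
BBBBBB
BBBBBB
BBBWBB
BBBWBB
BBBWBB
BBBBBB
BBBBBB
BBBBBK
BBBBBB
After op 4 paint(0,0,K):
KBBBBB
BBBBBB
BBBWBB
BBBWBB
BBBWBB
BBBBBB
BBBBBB
BBBBBK
BBBBBB
After op 5 paint(5,5,R):
KBBBBB
BBBBBB
BBBWBB
BBBWBB
BBBWBB
BBBBBR
BBBBBB
BBBBBK
BBBBBB

Answer: KBBBBB
BBBBBB
BBBWBB
BBBWBB
BBBWBB
BBBBBR
BBBBBB
BBBBBK
BBBBBB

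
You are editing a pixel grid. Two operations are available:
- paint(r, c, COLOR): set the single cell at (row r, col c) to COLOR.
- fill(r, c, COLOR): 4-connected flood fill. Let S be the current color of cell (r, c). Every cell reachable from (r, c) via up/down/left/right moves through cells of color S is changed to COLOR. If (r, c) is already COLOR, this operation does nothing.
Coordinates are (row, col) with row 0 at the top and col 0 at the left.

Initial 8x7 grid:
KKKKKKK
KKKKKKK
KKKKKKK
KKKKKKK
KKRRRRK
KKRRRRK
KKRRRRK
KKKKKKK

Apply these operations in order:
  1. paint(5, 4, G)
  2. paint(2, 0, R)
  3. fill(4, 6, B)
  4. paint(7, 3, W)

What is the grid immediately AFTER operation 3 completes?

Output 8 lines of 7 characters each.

Answer: BBBBBBB
BBBBBBB
RBBBBBB
BBBBBBB
BBRRRRB
BBRRGRB
BBRRRRB
BBBBBBB

Derivation:
After op 1 paint(5,4,G):
KKKKKKK
KKKKKKK
KKKKKKK
KKKKKKK
KKRRRRK
KKRRGRK
KKRRRRK
KKKKKKK
After op 2 paint(2,0,R):
KKKKKKK
KKKKKKK
RKKKKKK
KKKKKKK
KKRRRRK
KKRRGRK
KKRRRRK
KKKKKKK
After op 3 fill(4,6,B) [43 cells changed]:
BBBBBBB
BBBBBBB
RBBBBBB
BBBBBBB
BBRRRRB
BBRRGRB
BBRRRRB
BBBBBBB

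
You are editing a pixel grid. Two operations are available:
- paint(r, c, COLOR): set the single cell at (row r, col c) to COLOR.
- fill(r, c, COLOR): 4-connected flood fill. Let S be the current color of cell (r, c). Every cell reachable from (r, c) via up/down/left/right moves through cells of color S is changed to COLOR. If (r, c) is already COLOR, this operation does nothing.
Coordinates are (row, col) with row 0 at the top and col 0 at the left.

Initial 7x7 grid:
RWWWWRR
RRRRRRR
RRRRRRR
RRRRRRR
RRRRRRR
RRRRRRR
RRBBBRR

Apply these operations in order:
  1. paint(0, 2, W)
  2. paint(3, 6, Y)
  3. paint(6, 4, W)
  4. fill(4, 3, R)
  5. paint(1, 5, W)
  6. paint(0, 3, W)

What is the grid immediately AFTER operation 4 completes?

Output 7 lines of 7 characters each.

Answer: RWWWWRR
RRRRRRR
RRRRRRR
RRRRRRY
RRRRRRR
RRRRRRR
RRBBWRR

Derivation:
After op 1 paint(0,2,W):
RWWWWRR
RRRRRRR
RRRRRRR
RRRRRRR
RRRRRRR
RRRRRRR
RRBBBRR
After op 2 paint(3,6,Y):
RWWWWRR
RRRRRRR
RRRRRRR
RRRRRRY
RRRRRRR
RRRRRRR
RRBBBRR
After op 3 paint(6,4,W):
RWWWWRR
RRRRRRR
RRRRRRR
RRRRRRY
RRRRRRR
RRRRRRR
RRBBWRR
After op 4 fill(4,3,R) [0 cells changed]:
RWWWWRR
RRRRRRR
RRRRRRR
RRRRRRY
RRRRRRR
RRRRRRR
RRBBWRR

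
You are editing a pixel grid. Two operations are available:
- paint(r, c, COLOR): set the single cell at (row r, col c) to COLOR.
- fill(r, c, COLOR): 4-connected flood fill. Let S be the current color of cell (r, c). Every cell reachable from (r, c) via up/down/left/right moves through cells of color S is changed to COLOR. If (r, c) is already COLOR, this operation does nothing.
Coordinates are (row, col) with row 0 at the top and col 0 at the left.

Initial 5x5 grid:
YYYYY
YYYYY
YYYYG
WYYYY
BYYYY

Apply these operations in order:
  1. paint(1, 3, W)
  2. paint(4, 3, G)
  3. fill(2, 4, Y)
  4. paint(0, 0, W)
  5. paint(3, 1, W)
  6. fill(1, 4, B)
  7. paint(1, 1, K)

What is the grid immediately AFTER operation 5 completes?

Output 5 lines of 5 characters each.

Answer: WYYYY
YYYWY
YYYYY
WWYYY
BYYGY

Derivation:
After op 1 paint(1,3,W):
YYYYY
YYYWY
YYYYG
WYYYY
BYYYY
After op 2 paint(4,3,G):
YYYYY
YYYWY
YYYYG
WYYYY
BYYGY
After op 3 fill(2,4,Y) [1 cells changed]:
YYYYY
YYYWY
YYYYY
WYYYY
BYYGY
After op 4 paint(0,0,W):
WYYYY
YYYWY
YYYYY
WYYYY
BYYGY
After op 5 paint(3,1,W):
WYYYY
YYYWY
YYYYY
WWYYY
BYYGY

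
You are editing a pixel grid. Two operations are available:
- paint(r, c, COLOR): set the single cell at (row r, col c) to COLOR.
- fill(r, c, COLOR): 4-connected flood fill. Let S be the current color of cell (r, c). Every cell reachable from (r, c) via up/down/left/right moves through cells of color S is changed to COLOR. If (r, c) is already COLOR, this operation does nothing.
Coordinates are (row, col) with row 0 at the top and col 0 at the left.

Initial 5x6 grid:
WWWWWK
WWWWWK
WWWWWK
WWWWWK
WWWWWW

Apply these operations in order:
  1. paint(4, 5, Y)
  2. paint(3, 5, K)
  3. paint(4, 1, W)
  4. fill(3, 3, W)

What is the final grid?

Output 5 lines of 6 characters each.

Answer: WWWWWK
WWWWWK
WWWWWK
WWWWWK
WWWWWY

Derivation:
After op 1 paint(4,5,Y):
WWWWWK
WWWWWK
WWWWWK
WWWWWK
WWWWWY
After op 2 paint(3,5,K):
WWWWWK
WWWWWK
WWWWWK
WWWWWK
WWWWWY
After op 3 paint(4,1,W):
WWWWWK
WWWWWK
WWWWWK
WWWWWK
WWWWWY
After op 4 fill(3,3,W) [0 cells changed]:
WWWWWK
WWWWWK
WWWWWK
WWWWWK
WWWWWY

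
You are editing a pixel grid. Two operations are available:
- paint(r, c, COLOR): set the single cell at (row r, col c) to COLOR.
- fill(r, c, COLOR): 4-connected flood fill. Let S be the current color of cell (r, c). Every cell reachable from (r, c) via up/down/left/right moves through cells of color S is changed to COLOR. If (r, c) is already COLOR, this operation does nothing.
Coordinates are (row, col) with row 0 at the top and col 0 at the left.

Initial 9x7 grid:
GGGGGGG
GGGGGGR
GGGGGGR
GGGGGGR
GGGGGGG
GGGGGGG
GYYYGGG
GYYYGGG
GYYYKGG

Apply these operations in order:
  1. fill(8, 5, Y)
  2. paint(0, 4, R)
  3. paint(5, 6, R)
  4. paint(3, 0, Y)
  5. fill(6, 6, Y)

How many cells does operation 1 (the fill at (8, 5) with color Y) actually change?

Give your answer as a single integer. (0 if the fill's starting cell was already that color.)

After op 1 fill(8,5,Y) [50 cells changed]:
YYYYYYY
YYYYYYR
YYYYYYR
YYYYYYR
YYYYYYY
YYYYYYY
YYYYYYY
YYYYYYY
YYYYKYY

Answer: 50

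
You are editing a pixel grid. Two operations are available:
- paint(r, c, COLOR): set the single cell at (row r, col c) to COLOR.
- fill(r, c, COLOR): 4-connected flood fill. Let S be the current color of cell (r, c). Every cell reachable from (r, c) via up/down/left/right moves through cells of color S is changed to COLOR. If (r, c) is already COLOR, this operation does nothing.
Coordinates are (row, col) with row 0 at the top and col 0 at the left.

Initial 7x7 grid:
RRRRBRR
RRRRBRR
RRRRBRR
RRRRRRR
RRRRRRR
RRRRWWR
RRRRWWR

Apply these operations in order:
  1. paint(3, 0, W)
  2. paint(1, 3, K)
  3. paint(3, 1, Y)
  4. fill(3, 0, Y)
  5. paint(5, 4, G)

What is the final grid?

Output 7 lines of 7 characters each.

Answer: RRRRBRR
RRRKBRR
RRRRBRR
YYRRRRR
RRRRRRR
RRRRGWR
RRRRWWR

Derivation:
After op 1 paint(3,0,W):
RRRRBRR
RRRRBRR
RRRRBRR
WRRRRRR
RRRRRRR
RRRRWWR
RRRRWWR
After op 2 paint(1,3,K):
RRRRBRR
RRRKBRR
RRRRBRR
WRRRRRR
RRRRRRR
RRRRWWR
RRRRWWR
After op 3 paint(3,1,Y):
RRRRBRR
RRRKBRR
RRRRBRR
WYRRRRR
RRRRRRR
RRRRWWR
RRRRWWR
After op 4 fill(3,0,Y) [1 cells changed]:
RRRRBRR
RRRKBRR
RRRRBRR
YYRRRRR
RRRRRRR
RRRRWWR
RRRRWWR
After op 5 paint(5,4,G):
RRRRBRR
RRRKBRR
RRRRBRR
YYRRRRR
RRRRRRR
RRRRGWR
RRRRWWR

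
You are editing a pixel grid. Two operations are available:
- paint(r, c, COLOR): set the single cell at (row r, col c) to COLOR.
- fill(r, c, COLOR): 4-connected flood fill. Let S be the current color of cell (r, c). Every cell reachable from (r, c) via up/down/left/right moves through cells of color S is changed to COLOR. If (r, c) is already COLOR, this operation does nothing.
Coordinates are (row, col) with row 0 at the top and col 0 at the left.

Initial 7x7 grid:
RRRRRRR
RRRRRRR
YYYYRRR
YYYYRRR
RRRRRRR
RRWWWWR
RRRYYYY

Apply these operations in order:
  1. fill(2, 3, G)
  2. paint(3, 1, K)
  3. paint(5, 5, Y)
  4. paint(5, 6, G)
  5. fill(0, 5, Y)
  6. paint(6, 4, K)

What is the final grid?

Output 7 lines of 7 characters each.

After op 1 fill(2,3,G) [8 cells changed]:
RRRRRRR
RRRRRRR
GGGGRRR
GGGGRRR
RRRRRRR
RRWWWWR
RRRYYYY
After op 2 paint(3,1,K):
RRRRRRR
RRRRRRR
GGGGRRR
GKGGRRR
RRRRRRR
RRWWWWR
RRRYYYY
After op 3 paint(5,5,Y):
RRRRRRR
RRRRRRR
GGGGRRR
GKGGRRR
RRRRRRR
RRWWWYR
RRRYYYY
After op 4 paint(5,6,G):
RRRRRRR
RRRRRRR
GGGGRRR
GKGGRRR
RRRRRRR
RRWWWYG
RRRYYYY
After op 5 fill(0,5,Y) [32 cells changed]:
YYYYYYY
YYYYYYY
GGGGYYY
GKGGYYY
YYYYYYY
YYWWWYG
YYYYYYY
After op 6 paint(6,4,K):
YYYYYYY
YYYYYYY
GGGGYYY
GKGGYYY
YYYYYYY
YYWWWYG
YYYYKYY

Answer: YYYYYYY
YYYYYYY
GGGGYYY
GKGGYYY
YYYYYYY
YYWWWYG
YYYYKYY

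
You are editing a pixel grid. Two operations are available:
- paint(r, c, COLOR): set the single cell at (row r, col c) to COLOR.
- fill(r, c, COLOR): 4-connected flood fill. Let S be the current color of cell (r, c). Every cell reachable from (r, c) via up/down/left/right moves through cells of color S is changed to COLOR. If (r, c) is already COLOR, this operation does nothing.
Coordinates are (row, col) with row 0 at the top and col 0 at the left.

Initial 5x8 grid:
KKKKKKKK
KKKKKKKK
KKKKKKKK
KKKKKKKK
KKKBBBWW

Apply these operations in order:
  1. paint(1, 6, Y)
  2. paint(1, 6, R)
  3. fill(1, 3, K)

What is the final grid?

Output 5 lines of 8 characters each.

After op 1 paint(1,6,Y):
KKKKKKKK
KKKKKKYK
KKKKKKKK
KKKKKKKK
KKKBBBWW
After op 2 paint(1,6,R):
KKKKKKKK
KKKKKKRK
KKKKKKKK
KKKKKKKK
KKKBBBWW
After op 3 fill(1,3,K) [0 cells changed]:
KKKKKKKK
KKKKKKRK
KKKKKKKK
KKKKKKKK
KKKBBBWW

Answer: KKKKKKKK
KKKKKKRK
KKKKKKKK
KKKKKKKK
KKKBBBWW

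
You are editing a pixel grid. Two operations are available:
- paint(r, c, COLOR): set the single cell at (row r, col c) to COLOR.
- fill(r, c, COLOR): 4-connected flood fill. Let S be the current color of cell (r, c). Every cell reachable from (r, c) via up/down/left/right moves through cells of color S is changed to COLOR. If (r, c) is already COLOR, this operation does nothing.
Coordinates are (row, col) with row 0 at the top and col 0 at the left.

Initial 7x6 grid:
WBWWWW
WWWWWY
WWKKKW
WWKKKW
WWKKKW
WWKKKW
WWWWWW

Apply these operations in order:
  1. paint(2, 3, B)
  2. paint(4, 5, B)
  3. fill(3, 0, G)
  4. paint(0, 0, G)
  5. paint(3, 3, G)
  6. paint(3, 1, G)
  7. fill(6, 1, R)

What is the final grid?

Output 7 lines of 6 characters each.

After op 1 paint(2,3,B):
WBWWWW
WWWWWY
WWKBKW
WWKKKW
WWKKKW
WWKKKW
WWWWWW
After op 2 paint(4,5,B):
WBWWWW
WWWWWY
WWKBKW
WWKKKW
WWKKKB
WWKKKW
WWWWWW
After op 3 fill(3,0,G) [25 cells changed]:
GBGGGG
GGGGGY
GGKBKW
GGKKKW
GGKKKB
GGKKKG
GGGGGG
After op 4 paint(0,0,G):
GBGGGG
GGGGGY
GGKBKW
GGKKKW
GGKKKB
GGKKKG
GGGGGG
After op 5 paint(3,3,G):
GBGGGG
GGGGGY
GGKBKW
GGKGKW
GGKKKB
GGKKKG
GGGGGG
After op 6 paint(3,1,G):
GBGGGG
GGGGGY
GGKBKW
GGKGKW
GGKKKB
GGKKKG
GGGGGG
After op 7 fill(6,1,R) [25 cells changed]:
RBRRRR
RRRRRY
RRKBKW
RRKGKW
RRKKKB
RRKKKR
RRRRRR

Answer: RBRRRR
RRRRRY
RRKBKW
RRKGKW
RRKKKB
RRKKKR
RRRRRR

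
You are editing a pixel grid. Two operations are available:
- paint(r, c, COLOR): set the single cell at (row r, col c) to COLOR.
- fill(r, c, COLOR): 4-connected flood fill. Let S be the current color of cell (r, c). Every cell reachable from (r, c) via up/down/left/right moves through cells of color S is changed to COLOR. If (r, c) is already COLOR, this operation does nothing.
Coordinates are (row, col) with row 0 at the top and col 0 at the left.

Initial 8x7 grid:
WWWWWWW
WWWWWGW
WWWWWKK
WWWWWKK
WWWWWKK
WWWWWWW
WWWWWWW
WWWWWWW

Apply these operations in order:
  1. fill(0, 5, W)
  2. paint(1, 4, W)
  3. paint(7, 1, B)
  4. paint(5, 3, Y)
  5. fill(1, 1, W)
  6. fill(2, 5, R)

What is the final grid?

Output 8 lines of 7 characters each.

After op 1 fill(0,5,W) [0 cells changed]:
WWWWWWW
WWWWWGW
WWWWWKK
WWWWWKK
WWWWWKK
WWWWWWW
WWWWWWW
WWWWWWW
After op 2 paint(1,4,W):
WWWWWWW
WWWWWGW
WWWWWKK
WWWWWKK
WWWWWKK
WWWWWWW
WWWWWWW
WWWWWWW
After op 3 paint(7,1,B):
WWWWWWW
WWWWWGW
WWWWWKK
WWWWWKK
WWWWWKK
WWWWWWW
WWWWWWW
WBWWWWW
After op 4 paint(5,3,Y):
WWWWWWW
WWWWWGW
WWWWWKK
WWWWWKK
WWWWWKK
WWWYWWW
WWWWWWW
WBWWWWW
After op 5 fill(1,1,W) [0 cells changed]:
WWWWWWW
WWWWWGW
WWWWWKK
WWWWWKK
WWWWWKK
WWWYWWW
WWWWWWW
WBWWWWW
After op 6 fill(2,5,R) [6 cells changed]:
WWWWWWW
WWWWWGW
WWWWWRR
WWWWWRR
WWWWWRR
WWWYWWW
WWWWWWW
WBWWWWW

Answer: WWWWWWW
WWWWWGW
WWWWWRR
WWWWWRR
WWWWWRR
WWWYWWW
WWWWWWW
WBWWWWW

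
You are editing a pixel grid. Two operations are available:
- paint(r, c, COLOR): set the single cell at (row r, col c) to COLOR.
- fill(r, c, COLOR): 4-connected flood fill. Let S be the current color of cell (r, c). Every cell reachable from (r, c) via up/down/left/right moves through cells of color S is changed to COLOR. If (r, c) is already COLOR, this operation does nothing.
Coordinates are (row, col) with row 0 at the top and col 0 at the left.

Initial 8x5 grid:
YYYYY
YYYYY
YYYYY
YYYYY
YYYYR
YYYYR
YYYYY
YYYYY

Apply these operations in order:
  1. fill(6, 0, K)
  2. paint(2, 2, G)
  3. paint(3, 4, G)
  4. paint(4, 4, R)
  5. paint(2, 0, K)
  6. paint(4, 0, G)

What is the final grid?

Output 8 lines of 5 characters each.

Answer: KKKKK
KKKKK
KKGKK
KKKKG
GKKKR
KKKKR
KKKKK
KKKKK

Derivation:
After op 1 fill(6,0,K) [38 cells changed]:
KKKKK
KKKKK
KKKKK
KKKKK
KKKKR
KKKKR
KKKKK
KKKKK
After op 2 paint(2,2,G):
KKKKK
KKKKK
KKGKK
KKKKK
KKKKR
KKKKR
KKKKK
KKKKK
After op 3 paint(3,4,G):
KKKKK
KKKKK
KKGKK
KKKKG
KKKKR
KKKKR
KKKKK
KKKKK
After op 4 paint(4,4,R):
KKKKK
KKKKK
KKGKK
KKKKG
KKKKR
KKKKR
KKKKK
KKKKK
After op 5 paint(2,0,K):
KKKKK
KKKKK
KKGKK
KKKKG
KKKKR
KKKKR
KKKKK
KKKKK
After op 6 paint(4,0,G):
KKKKK
KKKKK
KKGKK
KKKKG
GKKKR
KKKKR
KKKKK
KKKKK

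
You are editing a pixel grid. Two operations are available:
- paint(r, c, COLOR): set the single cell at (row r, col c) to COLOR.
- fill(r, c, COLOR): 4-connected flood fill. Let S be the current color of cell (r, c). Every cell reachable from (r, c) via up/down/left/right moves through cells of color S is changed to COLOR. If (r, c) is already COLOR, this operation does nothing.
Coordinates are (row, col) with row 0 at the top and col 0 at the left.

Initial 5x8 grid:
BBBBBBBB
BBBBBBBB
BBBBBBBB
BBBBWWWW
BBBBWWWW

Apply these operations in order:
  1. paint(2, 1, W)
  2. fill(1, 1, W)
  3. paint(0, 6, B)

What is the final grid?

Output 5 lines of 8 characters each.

After op 1 paint(2,1,W):
BBBBBBBB
BBBBBBBB
BWBBBBBB
BBBBWWWW
BBBBWWWW
After op 2 fill(1,1,W) [31 cells changed]:
WWWWWWWW
WWWWWWWW
WWWWWWWW
WWWWWWWW
WWWWWWWW
After op 3 paint(0,6,B):
WWWWWWBW
WWWWWWWW
WWWWWWWW
WWWWWWWW
WWWWWWWW

Answer: WWWWWWBW
WWWWWWWW
WWWWWWWW
WWWWWWWW
WWWWWWWW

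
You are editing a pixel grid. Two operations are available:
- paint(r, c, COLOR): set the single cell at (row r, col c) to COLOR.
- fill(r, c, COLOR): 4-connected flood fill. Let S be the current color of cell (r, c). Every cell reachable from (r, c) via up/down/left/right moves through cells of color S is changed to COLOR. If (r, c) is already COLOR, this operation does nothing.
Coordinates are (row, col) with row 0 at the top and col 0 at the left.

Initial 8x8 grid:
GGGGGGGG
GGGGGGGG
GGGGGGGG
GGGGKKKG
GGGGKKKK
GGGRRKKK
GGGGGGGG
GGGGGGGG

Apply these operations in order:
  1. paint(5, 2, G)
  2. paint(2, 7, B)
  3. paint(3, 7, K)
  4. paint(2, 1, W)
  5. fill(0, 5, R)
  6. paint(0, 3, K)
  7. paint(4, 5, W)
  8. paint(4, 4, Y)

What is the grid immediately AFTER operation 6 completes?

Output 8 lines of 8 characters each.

After op 1 paint(5,2,G):
GGGGGGGG
GGGGGGGG
GGGGGGGG
GGGGKKKG
GGGGKKKK
GGGRRKKK
GGGGGGGG
GGGGGGGG
After op 2 paint(2,7,B):
GGGGGGGG
GGGGGGGG
GGGGGGGB
GGGGKKKG
GGGGKKKK
GGGRRKKK
GGGGGGGG
GGGGGGGG
After op 3 paint(3,7,K):
GGGGGGGG
GGGGGGGG
GGGGGGGB
GGGGKKKK
GGGGKKKK
GGGRRKKK
GGGGGGGG
GGGGGGGG
After op 4 paint(2,1,W):
GGGGGGGG
GGGGGGGG
GWGGGGGB
GGGGKKKK
GGGGKKKK
GGGRRKKK
GGGGGGGG
GGGGGGGG
After op 5 fill(0,5,R) [49 cells changed]:
RRRRRRRR
RRRRRRRR
RWRRRRRB
RRRRKKKK
RRRRKKKK
RRRRRKKK
RRRRRRRR
RRRRRRRR
After op 6 paint(0,3,K):
RRRKRRRR
RRRRRRRR
RWRRRRRB
RRRRKKKK
RRRRKKKK
RRRRRKKK
RRRRRRRR
RRRRRRRR

Answer: RRRKRRRR
RRRRRRRR
RWRRRRRB
RRRRKKKK
RRRRKKKK
RRRRRKKK
RRRRRRRR
RRRRRRRR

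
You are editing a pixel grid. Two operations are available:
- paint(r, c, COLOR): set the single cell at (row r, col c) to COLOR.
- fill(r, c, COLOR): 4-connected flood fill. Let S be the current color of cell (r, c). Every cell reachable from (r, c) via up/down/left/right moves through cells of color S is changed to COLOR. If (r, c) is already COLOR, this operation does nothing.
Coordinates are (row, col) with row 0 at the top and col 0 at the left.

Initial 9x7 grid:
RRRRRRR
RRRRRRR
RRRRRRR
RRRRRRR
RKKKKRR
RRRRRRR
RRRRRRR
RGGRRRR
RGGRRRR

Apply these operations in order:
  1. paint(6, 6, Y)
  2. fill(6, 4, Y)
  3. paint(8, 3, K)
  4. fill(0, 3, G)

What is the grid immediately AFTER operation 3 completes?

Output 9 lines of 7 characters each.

After op 1 paint(6,6,Y):
RRRRRRR
RRRRRRR
RRRRRRR
RRRRRRR
RKKKKRR
RRRRRRR
RRRRRRY
RGGRRRR
RGGRRRR
After op 2 fill(6,4,Y) [54 cells changed]:
YYYYYYY
YYYYYYY
YYYYYYY
YYYYYYY
YKKKKYY
YYYYYYY
YYYYYYY
YGGYYYY
YGGYYYY
After op 3 paint(8,3,K):
YYYYYYY
YYYYYYY
YYYYYYY
YYYYYYY
YKKKKYY
YYYYYYY
YYYYYYY
YGGYYYY
YGGKYYY

Answer: YYYYYYY
YYYYYYY
YYYYYYY
YYYYYYY
YKKKKYY
YYYYYYY
YYYYYYY
YGGYYYY
YGGKYYY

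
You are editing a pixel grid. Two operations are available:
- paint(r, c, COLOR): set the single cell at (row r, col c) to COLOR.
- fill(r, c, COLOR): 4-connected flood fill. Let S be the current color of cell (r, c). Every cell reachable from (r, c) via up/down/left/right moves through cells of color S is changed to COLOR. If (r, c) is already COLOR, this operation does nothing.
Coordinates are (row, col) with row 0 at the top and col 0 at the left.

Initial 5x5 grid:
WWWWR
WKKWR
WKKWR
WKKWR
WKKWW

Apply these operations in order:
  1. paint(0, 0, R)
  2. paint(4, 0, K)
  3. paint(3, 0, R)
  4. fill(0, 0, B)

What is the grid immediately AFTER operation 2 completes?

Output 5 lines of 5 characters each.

After op 1 paint(0,0,R):
RWWWR
WKKWR
WKKWR
WKKWR
WKKWW
After op 2 paint(4,0,K):
RWWWR
WKKWR
WKKWR
WKKWR
KKKWW

Answer: RWWWR
WKKWR
WKKWR
WKKWR
KKKWW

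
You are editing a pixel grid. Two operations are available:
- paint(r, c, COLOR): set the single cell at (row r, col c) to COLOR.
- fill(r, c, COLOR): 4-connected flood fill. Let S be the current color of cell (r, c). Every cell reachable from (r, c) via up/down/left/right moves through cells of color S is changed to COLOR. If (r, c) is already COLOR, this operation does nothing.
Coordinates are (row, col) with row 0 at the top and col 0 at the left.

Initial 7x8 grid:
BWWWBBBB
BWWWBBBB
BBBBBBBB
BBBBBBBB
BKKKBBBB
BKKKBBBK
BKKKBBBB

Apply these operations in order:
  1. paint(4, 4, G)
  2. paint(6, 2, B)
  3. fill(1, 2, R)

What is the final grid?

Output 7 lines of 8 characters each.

Answer: BRRRBBBB
BRRRBBBB
BBBBBBBB
BBBBBBBB
BKKKGBBB
BKKKBBBK
BKBKBBBB

Derivation:
After op 1 paint(4,4,G):
BWWWBBBB
BWWWBBBB
BBBBBBBB
BBBBBBBB
BKKKGBBB
BKKKBBBK
BKKKBBBB
After op 2 paint(6,2,B):
BWWWBBBB
BWWWBBBB
BBBBBBBB
BBBBBBBB
BKKKGBBB
BKKKBBBK
BKBKBBBB
After op 3 fill(1,2,R) [6 cells changed]:
BRRRBBBB
BRRRBBBB
BBBBBBBB
BBBBBBBB
BKKKGBBB
BKKKBBBK
BKBKBBBB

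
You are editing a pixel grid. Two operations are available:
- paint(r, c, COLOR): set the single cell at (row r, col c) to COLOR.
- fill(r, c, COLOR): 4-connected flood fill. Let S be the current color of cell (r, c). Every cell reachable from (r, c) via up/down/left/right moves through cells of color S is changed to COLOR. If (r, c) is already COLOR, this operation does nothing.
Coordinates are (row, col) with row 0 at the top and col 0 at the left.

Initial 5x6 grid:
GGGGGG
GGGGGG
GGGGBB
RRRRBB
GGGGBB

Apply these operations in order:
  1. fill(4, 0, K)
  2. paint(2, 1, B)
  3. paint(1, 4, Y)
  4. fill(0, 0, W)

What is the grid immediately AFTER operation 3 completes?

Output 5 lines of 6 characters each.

After op 1 fill(4,0,K) [4 cells changed]:
GGGGGG
GGGGGG
GGGGBB
RRRRBB
KKKKBB
After op 2 paint(2,1,B):
GGGGGG
GGGGGG
GBGGBB
RRRRBB
KKKKBB
After op 3 paint(1,4,Y):
GGGGGG
GGGGYG
GBGGBB
RRRRBB
KKKKBB

Answer: GGGGGG
GGGGYG
GBGGBB
RRRRBB
KKKKBB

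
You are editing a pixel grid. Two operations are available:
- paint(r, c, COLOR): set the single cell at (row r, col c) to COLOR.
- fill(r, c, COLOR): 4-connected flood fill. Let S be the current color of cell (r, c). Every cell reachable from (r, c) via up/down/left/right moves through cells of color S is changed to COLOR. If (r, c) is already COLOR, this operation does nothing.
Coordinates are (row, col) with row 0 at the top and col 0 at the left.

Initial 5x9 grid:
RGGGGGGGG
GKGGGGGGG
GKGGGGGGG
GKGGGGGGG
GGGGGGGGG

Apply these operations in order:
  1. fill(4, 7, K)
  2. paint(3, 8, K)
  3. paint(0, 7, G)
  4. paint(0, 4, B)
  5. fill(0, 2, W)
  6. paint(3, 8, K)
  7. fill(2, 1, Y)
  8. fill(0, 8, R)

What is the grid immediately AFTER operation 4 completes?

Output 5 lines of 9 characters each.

After op 1 fill(4,7,K) [41 cells changed]:
RKKKKKKKK
KKKKKKKKK
KKKKKKKKK
KKKKKKKKK
KKKKKKKKK
After op 2 paint(3,8,K):
RKKKKKKKK
KKKKKKKKK
KKKKKKKKK
KKKKKKKKK
KKKKKKKKK
After op 3 paint(0,7,G):
RKKKKKKGK
KKKKKKKKK
KKKKKKKKK
KKKKKKKKK
KKKKKKKKK
After op 4 paint(0,4,B):
RKKKBKKGK
KKKKKKKKK
KKKKKKKKK
KKKKKKKKK
KKKKKKKKK

Answer: RKKKBKKGK
KKKKKKKKK
KKKKKKKKK
KKKKKKKKK
KKKKKKKKK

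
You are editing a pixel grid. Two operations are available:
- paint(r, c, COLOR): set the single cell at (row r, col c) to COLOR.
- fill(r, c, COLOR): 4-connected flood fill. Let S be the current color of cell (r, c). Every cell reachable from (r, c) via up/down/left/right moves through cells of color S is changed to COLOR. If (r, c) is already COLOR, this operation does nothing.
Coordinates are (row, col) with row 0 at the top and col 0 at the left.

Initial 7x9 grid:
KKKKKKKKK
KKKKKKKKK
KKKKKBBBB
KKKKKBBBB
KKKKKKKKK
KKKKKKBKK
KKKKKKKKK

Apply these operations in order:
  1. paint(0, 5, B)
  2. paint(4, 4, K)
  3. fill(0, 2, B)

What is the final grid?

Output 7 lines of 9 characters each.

After op 1 paint(0,5,B):
KKKKKBKKK
KKKKKKKKK
KKKKKBBBB
KKKKKBBBB
KKKKKKKKK
KKKKKKBKK
KKKKKKKKK
After op 2 paint(4,4,K):
KKKKKBKKK
KKKKKKKKK
KKKKKBBBB
KKKKKBBBB
KKKKKKKKK
KKKKKKBKK
KKKKKKKKK
After op 3 fill(0,2,B) [53 cells changed]:
BBBBBBBBB
BBBBBBBBB
BBBBBBBBB
BBBBBBBBB
BBBBBBBBB
BBBBBBBBB
BBBBBBBBB

Answer: BBBBBBBBB
BBBBBBBBB
BBBBBBBBB
BBBBBBBBB
BBBBBBBBB
BBBBBBBBB
BBBBBBBBB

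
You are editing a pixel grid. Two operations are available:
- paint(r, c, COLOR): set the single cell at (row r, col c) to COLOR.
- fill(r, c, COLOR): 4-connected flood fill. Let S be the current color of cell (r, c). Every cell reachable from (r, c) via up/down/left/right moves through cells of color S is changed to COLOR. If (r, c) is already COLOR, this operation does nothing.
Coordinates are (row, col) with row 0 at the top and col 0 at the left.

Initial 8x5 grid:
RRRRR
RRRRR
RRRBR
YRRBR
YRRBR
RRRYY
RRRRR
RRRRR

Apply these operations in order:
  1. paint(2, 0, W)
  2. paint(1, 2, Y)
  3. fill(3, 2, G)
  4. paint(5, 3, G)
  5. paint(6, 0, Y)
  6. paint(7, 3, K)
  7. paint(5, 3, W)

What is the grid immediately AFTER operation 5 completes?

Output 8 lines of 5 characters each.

After op 1 paint(2,0,W):
RRRRR
RRRRR
WRRBR
YRRBR
YRRBR
RRRYY
RRRRR
RRRRR
After op 2 paint(1,2,Y):
RRRRR
RRYRR
WRRBR
YRRBR
YRRBR
RRRYY
RRRRR
RRRRR
After op 3 fill(3,2,G) [31 cells changed]:
GGGGG
GGYGG
WGGBG
YGGBG
YGGBG
GGGYY
GGGGG
GGGGG
After op 4 paint(5,3,G):
GGGGG
GGYGG
WGGBG
YGGBG
YGGBG
GGGGY
GGGGG
GGGGG
After op 5 paint(6,0,Y):
GGGGG
GGYGG
WGGBG
YGGBG
YGGBG
GGGGY
YGGGG
GGGGG

Answer: GGGGG
GGYGG
WGGBG
YGGBG
YGGBG
GGGGY
YGGGG
GGGGG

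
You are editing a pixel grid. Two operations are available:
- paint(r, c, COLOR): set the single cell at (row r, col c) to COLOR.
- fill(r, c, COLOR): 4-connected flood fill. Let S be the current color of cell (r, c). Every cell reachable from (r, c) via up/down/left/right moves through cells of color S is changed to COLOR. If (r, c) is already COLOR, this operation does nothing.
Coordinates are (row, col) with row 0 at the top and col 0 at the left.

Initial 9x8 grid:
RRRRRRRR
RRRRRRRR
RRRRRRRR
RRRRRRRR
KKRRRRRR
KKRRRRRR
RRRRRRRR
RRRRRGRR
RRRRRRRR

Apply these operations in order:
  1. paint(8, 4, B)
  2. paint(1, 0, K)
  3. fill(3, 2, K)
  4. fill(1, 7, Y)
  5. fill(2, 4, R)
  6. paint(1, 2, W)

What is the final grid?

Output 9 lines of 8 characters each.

Answer: RRRRRRRR
RRWRRRRR
RRRRRRRR
RRRRRRRR
RRRRRRRR
RRRRRRRR
RRRRRRRR
RRRRRGRR
RRRRBRRR

Derivation:
After op 1 paint(8,4,B):
RRRRRRRR
RRRRRRRR
RRRRRRRR
RRRRRRRR
KKRRRRRR
KKRRRRRR
RRRRRRRR
RRRRRGRR
RRRRBRRR
After op 2 paint(1,0,K):
RRRRRRRR
KRRRRRRR
RRRRRRRR
RRRRRRRR
KKRRRRRR
KKRRRRRR
RRRRRRRR
RRRRRGRR
RRRRBRRR
After op 3 fill(3,2,K) [65 cells changed]:
KKKKKKKK
KKKKKKKK
KKKKKKKK
KKKKKKKK
KKKKKKKK
KKKKKKKK
KKKKKKKK
KKKKKGKK
KKKKBKKK
After op 4 fill(1,7,Y) [70 cells changed]:
YYYYYYYY
YYYYYYYY
YYYYYYYY
YYYYYYYY
YYYYYYYY
YYYYYYYY
YYYYYYYY
YYYYYGYY
YYYYBYYY
After op 5 fill(2,4,R) [70 cells changed]:
RRRRRRRR
RRRRRRRR
RRRRRRRR
RRRRRRRR
RRRRRRRR
RRRRRRRR
RRRRRRRR
RRRRRGRR
RRRRBRRR
After op 6 paint(1,2,W):
RRRRRRRR
RRWRRRRR
RRRRRRRR
RRRRRRRR
RRRRRRRR
RRRRRRRR
RRRRRRRR
RRRRRGRR
RRRRBRRR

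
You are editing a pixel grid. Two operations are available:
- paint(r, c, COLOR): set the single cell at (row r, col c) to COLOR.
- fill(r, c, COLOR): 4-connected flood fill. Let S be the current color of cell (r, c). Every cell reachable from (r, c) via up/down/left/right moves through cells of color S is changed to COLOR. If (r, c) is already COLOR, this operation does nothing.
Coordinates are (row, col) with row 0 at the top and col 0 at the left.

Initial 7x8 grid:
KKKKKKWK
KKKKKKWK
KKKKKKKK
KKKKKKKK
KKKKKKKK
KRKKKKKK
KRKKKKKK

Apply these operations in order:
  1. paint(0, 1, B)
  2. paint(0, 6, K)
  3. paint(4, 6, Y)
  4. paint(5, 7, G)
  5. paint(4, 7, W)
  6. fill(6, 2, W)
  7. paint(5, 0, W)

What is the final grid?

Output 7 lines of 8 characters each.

Answer: WBWWWWWW
WWWWWWWW
WWWWWWWW
WWWWWWWW
WWWWWWYW
WRWWWWWG
WRWWWWWW

Derivation:
After op 1 paint(0,1,B):
KBKKKKWK
KKKKKKWK
KKKKKKKK
KKKKKKKK
KKKKKKKK
KRKKKKKK
KRKKKKKK
After op 2 paint(0,6,K):
KBKKKKKK
KKKKKKWK
KKKKKKKK
KKKKKKKK
KKKKKKKK
KRKKKKKK
KRKKKKKK
After op 3 paint(4,6,Y):
KBKKKKKK
KKKKKKWK
KKKKKKKK
KKKKKKKK
KKKKKKYK
KRKKKKKK
KRKKKKKK
After op 4 paint(5,7,G):
KBKKKKKK
KKKKKKWK
KKKKKKKK
KKKKKKKK
KKKKKKYK
KRKKKKKG
KRKKKKKK
After op 5 paint(4,7,W):
KBKKKKKK
KKKKKKWK
KKKKKKKK
KKKKKKKK
KKKKKKYW
KRKKKKKG
KRKKKKKK
After op 6 fill(6,2,W) [49 cells changed]:
WBWWWWWW
WWWWWWWW
WWWWWWWW
WWWWWWWW
WWWWWWYW
WRWWWWWG
WRWWWWWW
After op 7 paint(5,0,W):
WBWWWWWW
WWWWWWWW
WWWWWWWW
WWWWWWWW
WWWWWWYW
WRWWWWWG
WRWWWWWW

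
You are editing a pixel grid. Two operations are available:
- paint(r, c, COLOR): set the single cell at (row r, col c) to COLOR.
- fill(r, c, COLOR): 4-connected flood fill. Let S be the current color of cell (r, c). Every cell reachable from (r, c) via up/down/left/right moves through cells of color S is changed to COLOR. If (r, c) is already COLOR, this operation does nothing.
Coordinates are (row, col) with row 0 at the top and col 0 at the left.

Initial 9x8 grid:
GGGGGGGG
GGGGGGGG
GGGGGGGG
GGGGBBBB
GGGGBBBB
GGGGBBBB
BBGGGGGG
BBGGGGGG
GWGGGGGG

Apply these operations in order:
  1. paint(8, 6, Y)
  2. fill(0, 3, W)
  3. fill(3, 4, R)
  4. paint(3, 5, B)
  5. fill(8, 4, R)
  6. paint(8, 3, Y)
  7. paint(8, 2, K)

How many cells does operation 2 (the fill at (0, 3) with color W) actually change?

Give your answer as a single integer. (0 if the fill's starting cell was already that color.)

Answer: 53

Derivation:
After op 1 paint(8,6,Y):
GGGGGGGG
GGGGGGGG
GGGGGGGG
GGGGBBBB
GGGGBBBB
GGGGBBBB
BBGGGGGG
BBGGGGGG
GWGGGGYG
After op 2 fill(0,3,W) [53 cells changed]:
WWWWWWWW
WWWWWWWW
WWWWWWWW
WWWWBBBB
WWWWBBBB
WWWWBBBB
BBWWWWWW
BBWWWWWW
GWWWWWYW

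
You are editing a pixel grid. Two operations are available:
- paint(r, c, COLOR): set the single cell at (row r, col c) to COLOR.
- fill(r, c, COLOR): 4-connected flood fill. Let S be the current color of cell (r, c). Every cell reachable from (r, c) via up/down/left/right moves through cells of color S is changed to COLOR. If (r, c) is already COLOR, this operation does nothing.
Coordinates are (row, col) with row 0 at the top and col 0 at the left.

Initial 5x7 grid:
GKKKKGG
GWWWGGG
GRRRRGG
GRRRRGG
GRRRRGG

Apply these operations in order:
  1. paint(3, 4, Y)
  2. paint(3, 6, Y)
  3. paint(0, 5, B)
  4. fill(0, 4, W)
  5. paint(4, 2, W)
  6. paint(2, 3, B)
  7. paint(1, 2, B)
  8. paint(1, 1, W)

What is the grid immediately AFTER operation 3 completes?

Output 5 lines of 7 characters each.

After op 1 paint(3,4,Y):
GKKKKGG
GWWWGGG
GRRRRGG
GRRRYGG
GRRRRGG
After op 2 paint(3,6,Y):
GKKKKGG
GWWWGGG
GRRRRGG
GRRRYGY
GRRRRGG
After op 3 paint(0,5,B):
GKKKKBG
GWWWGGG
GRRRRGG
GRRRYGY
GRRRRGG

Answer: GKKKKBG
GWWWGGG
GRRRRGG
GRRRYGY
GRRRRGG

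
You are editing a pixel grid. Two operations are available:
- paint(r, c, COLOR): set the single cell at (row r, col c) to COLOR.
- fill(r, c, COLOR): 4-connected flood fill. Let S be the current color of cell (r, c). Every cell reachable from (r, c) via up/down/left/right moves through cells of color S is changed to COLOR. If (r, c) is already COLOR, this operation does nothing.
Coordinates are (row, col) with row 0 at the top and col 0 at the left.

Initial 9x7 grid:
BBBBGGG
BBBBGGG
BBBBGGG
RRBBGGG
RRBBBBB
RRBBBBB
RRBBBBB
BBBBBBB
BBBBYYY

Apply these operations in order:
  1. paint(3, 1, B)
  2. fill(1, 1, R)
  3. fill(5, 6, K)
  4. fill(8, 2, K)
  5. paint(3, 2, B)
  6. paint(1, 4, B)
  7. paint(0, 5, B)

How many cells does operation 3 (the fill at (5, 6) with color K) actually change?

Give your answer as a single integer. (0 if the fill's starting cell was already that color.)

Answer: 48

Derivation:
After op 1 paint(3,1,B):
BBBBGGG
BBBBGGG
BBBBGGG
RBBBGGG
RRBBBBB
RRBBBBB
RRBBBBB
BBBBBBB
BBBBYYY
After op 2 fill(1,1,R) [41 cells changed]:
RRRRGGG
RRRRGGG
RRRRGGG
RRRRGGG
RRRRRRR
RRRRRRR
RRRRRRR
RRRRRRR
RRRRYYY
After op 3 fill(5,6,K) [48 cells changed]:
KKKKGGG
KKKKGGG
KKKKGGG
KKKKGGG
KKKKKKK
KKKKKKK
KKKKKKK
KKKKKKK
KKKKYYY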